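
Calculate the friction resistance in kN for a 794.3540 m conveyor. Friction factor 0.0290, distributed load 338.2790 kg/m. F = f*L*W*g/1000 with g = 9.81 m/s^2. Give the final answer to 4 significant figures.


F = 0.0290 * 794.3540 * 338.2790 * 9.81 / 1000
F = 76.45 kN


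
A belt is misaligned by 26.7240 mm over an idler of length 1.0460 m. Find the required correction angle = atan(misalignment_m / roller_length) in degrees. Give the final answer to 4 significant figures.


misalign_m = 26.7240 / 1000 = 0.026724 m
angle = atan(0.026724 / 1.0460)
angle = 1.464 deg


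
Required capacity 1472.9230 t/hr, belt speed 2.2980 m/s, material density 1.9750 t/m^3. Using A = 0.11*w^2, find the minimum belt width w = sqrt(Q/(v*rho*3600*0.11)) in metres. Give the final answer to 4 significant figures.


A_req = 1472.9230 / (2.2980 * 1.9750 * 3600) = 0.0901489 m^2
w = sqrt(0.0901489 / 0.11)
w = 0.9053 m


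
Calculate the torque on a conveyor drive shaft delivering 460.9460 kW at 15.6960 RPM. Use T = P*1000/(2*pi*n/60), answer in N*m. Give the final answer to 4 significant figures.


omega = 2*pi*15.6960/60 = 1.64368 rad/s
T = 460.9460*1000 / 1.64368
T = 280400 N*m


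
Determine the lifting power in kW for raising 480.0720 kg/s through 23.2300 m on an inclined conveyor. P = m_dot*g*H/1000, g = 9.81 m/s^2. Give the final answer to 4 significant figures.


P = 480.0720 * 9.81 * 23.2300 / 1000
P = 109.4 kW


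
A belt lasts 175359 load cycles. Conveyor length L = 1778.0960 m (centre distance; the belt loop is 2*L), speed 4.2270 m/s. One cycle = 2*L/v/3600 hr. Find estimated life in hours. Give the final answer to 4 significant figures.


cycle_time = 2 * 1778.0960 / 4.2270 / 3600 = 0.233696 hr
life = 175359 * 0.233696 = 40980 hours


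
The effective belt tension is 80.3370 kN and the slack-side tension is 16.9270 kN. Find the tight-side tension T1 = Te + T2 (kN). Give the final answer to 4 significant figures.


T1 = Te + T2 = 80.3370 + 16.9270
T1 = 97.26 kN


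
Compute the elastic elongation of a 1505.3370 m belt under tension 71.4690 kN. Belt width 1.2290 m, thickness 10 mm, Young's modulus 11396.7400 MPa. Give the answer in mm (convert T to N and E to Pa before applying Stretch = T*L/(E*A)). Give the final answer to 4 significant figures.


A = 1.2290 * 0.01 = 0.01229 m^2
Stretch = 71.4690*1000 * 1505.3370 / (11396.7400e6 * 0.01229) * 1000
Stretch = 768.1 mm


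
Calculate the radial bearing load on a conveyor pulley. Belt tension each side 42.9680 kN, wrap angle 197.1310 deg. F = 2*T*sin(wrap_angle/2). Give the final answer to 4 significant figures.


F = 2 * 42.9680 * sin(197.1310/2 deg)
F = 84.98 kN


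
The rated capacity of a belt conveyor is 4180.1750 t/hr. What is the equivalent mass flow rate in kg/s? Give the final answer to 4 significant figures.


m_dot = 4180.1750 * 1000 / 3600
m_dot = 1161 kg/s


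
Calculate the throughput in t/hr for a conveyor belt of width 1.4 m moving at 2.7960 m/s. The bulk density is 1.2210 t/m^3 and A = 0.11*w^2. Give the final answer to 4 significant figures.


A = 0.11 * 1.4^2 = 0.2156 m^2
C = 0.2156 * 2.7960 * 1.2210 * 3600
C = 2650 t/hr


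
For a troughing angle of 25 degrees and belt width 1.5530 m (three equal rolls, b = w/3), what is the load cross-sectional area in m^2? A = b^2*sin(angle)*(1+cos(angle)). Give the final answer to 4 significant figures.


b = 1.5530/3 = 0.517667 m
A = 0.517667^2 * sin(25 deg) * (1 + cos(25 deg))
A = 0.2159 m^2


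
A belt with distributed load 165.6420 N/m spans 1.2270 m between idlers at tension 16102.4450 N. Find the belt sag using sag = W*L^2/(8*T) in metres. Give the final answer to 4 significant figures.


sag = 165.6420 * 1.2270^2 / (8 * 16102.4450)
sag = 0.001936 m


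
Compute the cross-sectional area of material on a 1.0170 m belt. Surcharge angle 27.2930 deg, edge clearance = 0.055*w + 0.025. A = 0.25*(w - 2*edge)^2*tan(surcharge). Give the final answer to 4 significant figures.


edge = 0.055*1.0170 + 0.025 = 0.080935 m
ew = 1.0170 - 2*0.080935 = 0.85513 m
A = 0.25 * 0.85513^2 * tan(27.2930 deg)
A = 0.09433 m^2


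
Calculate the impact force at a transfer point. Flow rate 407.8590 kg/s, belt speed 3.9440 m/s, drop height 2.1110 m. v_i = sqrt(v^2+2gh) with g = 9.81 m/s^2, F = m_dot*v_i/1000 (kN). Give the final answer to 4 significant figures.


v_i = sqrt(3.9440^2 + 2*9.81*2.1110) = 7.54804 m/s
F = 407.8590 * 7.54804 / 1000
F = 3.079 kN


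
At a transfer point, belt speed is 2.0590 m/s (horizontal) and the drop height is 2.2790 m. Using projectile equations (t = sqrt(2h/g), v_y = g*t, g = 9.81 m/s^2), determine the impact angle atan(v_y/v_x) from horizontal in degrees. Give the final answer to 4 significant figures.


t = sqrt(2*2.2790/9.81) = 0.681636 s
v_y = 9.81 * 0.681636 = 6.68685 m/s
angle = atan(6.68685 / 2.0590) = 72.89 deg


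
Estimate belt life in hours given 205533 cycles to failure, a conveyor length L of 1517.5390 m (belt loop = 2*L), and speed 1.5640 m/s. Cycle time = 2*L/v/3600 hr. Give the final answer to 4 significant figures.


cycle_time = 2 * 1517.5390 / 1.5640 / 3600 = 0.539052 hr
life = 205533 * 0.539052 = 110800 hours


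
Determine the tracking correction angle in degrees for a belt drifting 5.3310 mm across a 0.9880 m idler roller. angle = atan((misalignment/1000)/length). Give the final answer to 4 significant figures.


misalign_m = 5.3310 / 1000 = 0.005331 m
angle = atan(0.005331 / 0.9880)
angle = 0.3092 deg


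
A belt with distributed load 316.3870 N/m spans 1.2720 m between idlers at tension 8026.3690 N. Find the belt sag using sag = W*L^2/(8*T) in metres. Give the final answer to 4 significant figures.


sag = 316.3870 * 1.2720^2 / (8 * 8026.3690)
sag = 0.007972 m


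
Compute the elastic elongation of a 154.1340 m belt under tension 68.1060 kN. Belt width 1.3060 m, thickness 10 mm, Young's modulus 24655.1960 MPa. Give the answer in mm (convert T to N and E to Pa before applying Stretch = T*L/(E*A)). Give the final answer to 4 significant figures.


A = 1.3060 * 0.01 = 0.01306 m^2
Stretch = 68.1060*1000 * 154.1340 / (24655.1960e6 * 0.01306) * 1000
Stretch = 32.60 mm


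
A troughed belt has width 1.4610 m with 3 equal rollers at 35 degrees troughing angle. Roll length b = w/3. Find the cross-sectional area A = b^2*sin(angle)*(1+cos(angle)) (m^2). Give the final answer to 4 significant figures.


b = 1.4610/3 = 0.487 m
A = 0.487^2 * sin(35 deg) * (1 + cos(35 deg))
A = 0.2475 m^2


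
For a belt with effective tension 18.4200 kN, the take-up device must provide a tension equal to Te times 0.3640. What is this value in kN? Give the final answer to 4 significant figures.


T_tu = 18.4200 * 0.3640
T_tu = 6.705 kN


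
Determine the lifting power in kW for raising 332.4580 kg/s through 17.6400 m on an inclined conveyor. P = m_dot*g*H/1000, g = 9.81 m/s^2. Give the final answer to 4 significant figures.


P = 332.4580 * 9.81 * 17.6400 / 1000
P = 57.53 kW


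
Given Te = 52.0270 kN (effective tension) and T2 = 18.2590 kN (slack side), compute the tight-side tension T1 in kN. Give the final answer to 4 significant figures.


T1 = Te + T2 = 52.0270 + 18.2590
T1 = 70.29 kN


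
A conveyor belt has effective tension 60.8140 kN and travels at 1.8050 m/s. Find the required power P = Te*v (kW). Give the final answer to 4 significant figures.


P = Te * v = 60.8140 * 1.8050
P = 109.8 kW


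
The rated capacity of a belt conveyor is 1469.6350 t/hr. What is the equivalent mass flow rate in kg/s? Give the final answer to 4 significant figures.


m_dot = 1469.6350 * 1000 / 3600
m_dot = 408.2 kg/s


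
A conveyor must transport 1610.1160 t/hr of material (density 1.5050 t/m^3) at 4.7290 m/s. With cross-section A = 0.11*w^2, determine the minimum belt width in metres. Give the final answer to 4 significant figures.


A_req = 1610.1160 / (4.7290 * 1.5050 * 3600) = 0.0628418 m^2
w = sqrt(0.0628418 / 0.11)
w = 0.7558 m


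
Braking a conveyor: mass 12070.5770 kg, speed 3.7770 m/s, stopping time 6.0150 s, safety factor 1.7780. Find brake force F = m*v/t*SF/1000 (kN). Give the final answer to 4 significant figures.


F = 12070.5770 * 3.7770 / 6.0150 * 1.7780 / 1000
F = 13.48 kN


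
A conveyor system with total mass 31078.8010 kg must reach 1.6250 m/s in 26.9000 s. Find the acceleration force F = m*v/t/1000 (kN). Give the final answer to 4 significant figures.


F = 31078.8010 * 1.6250 / 26.9000 / 1000
F = 1.877 kN


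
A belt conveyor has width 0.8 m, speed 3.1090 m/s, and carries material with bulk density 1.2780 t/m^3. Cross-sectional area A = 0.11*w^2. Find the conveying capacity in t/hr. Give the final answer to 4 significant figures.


A = 0.11 * 0.8^2 = 0.0704 m^2
C = 0.0704 * 3.1090 * 1.2780 * 3600
C = 1007 t/hr


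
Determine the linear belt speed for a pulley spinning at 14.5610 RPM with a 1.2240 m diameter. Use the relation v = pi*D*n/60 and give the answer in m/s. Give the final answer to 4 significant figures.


v = pi * 1.2240 * 14.5610 / 60
v = 0.9332 m/s


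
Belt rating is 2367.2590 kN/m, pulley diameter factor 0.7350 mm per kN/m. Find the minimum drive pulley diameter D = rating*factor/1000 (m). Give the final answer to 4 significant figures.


D = 2367.2590 * 0.7350 / 1000
D = 1.740 m


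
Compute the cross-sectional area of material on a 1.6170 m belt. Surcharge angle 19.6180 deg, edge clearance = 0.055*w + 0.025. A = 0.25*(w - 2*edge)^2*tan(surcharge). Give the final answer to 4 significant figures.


edge = 0.055*1.6170 + 0.025 = 0.113935 m
ew = 1.6170 - 2*0.113935 = 1.38913 m
A = 0.25 * 1.38913^2 * tan(19.6180 deg)
A = 0.1720 m^2


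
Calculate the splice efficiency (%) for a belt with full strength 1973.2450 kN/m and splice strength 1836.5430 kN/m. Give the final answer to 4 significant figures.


Eff = 1836.5430 / 1973.2450 * 100
Eff = 93.07 %


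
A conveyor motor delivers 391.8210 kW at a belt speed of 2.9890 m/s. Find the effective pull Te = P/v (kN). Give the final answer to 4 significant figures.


Te = P / v = 391.8210 / 2.9890
Te = 131.1 kN


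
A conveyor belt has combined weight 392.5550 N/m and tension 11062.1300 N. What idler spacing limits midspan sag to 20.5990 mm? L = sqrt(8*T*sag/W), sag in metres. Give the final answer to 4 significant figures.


sag = 20.5990/1000 = 0.020599 m
L = sqrt(8 * 11062.1300 * 0.020599 / 392.5550)
L = 2.155 m


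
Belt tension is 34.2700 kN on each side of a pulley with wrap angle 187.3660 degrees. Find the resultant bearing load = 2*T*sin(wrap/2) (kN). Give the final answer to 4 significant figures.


F = 2 * 34.2700 * sin(187.3660/2 deg)
F = 68.40 kN


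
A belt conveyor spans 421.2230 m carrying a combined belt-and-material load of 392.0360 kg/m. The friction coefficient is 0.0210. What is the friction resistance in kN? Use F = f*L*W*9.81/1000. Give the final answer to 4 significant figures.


F = 0.0210 * 421.2230 * 392.0360 * 9.81 / 1000
F = 34.02 kN


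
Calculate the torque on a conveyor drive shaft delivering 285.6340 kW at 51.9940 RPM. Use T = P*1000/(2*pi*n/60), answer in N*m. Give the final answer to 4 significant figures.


omega = 2*pi*51.9940/60 = 5.4448 rad/s
T = 285.6340*1000 / 5.4448
T = 52460 N*m


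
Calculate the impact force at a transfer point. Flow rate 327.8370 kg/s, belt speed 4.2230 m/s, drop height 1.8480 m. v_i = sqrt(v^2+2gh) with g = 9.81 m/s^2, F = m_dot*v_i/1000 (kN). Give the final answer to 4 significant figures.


v_i = sqrt(4.2230^2 + 2*9.81*1.8480) = 7.35469 m/s
F = 327.8370 * 7.35469 / 1000
F = 2.411 kN


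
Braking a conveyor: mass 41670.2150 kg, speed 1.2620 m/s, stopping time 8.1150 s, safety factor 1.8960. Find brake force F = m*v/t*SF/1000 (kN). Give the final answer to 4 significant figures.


F = 41670.2150 * 1.2620 / 8.1150 * 1.8960 / 1000
F = 12.29 kN


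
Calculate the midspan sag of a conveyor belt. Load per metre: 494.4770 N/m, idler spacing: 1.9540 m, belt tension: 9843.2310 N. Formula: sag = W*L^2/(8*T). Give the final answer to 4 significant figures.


sag = 494.4770 * 1.9540^2 / (8 * 9843.2310)
sag = 0.02398 m


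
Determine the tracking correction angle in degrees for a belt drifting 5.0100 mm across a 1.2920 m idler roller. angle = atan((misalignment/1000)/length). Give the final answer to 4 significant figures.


misalign_m = 5.0100 / 1000 = 0.005010 m
angle = atan(0.005010 / 1.2920)
angle = 0.2222 deg


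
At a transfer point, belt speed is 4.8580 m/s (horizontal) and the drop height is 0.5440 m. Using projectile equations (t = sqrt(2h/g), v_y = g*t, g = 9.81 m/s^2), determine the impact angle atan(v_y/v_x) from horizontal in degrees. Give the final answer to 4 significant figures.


t = sqrt(2*0.5440/9.81) = 0.333027 s
v_y = 9.81 * 0.333027 = 3.26699 m/s
angle = atan(3.26699 / 4.8580) = 33.92 deg


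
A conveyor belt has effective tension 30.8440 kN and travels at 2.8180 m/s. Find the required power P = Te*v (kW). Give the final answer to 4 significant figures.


P = Te * v = 30.8440 * 2.8180
P = 86.92 kW


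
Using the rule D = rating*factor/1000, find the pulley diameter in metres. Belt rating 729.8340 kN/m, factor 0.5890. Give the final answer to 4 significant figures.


D = 729.8340 * 0.5890 / 1000
D = 0.4299 m


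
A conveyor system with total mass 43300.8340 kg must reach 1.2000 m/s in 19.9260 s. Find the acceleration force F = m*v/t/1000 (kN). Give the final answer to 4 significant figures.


F = 43300.8340 * 1.2000 / 19.9260 / 1000
F = 2.608 kN


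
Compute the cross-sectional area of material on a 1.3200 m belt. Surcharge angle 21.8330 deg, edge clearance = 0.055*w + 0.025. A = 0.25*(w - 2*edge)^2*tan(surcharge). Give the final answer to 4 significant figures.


edge = 0.055*1.3200 + 0.025 = 0.0976 m
ew = 1.3200 - 2*0.0976 = 1.1248 m
A = 0.25 * 1.1248^2 * tan(21.8330 deg)
A = 0.1267 m^2


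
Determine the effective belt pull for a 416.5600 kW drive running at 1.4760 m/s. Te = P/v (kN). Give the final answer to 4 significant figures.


Te = P / v = 416.5600 / 1.4760
Te = 282.2 kN


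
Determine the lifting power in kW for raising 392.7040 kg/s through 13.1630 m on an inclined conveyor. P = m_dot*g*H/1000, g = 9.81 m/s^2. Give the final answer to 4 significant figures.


P = 392.7040 * 9.81 * 13.1630 / 1000
P = 50.71 kW


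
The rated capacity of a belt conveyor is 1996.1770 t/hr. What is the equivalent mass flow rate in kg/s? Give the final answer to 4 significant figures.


m_dot = 1996.1770 * 1000 / 3600
m_dot = 554.5 kg/s


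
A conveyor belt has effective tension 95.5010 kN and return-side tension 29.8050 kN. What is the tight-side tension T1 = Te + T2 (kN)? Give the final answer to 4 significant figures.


T1 = Te + T2 = 95.5010 + 29.8050
T1 = 125.3 kN


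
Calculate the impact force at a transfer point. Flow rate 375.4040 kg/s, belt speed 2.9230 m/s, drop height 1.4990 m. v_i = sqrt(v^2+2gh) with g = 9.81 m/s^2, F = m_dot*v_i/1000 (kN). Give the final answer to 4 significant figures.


v_i = sqrt(2.9230^2 + 2*9.81*1.4990) = 6.16071 m/s
F = 375.4040 * 6.16071 / 1000
F = 2.313 kN


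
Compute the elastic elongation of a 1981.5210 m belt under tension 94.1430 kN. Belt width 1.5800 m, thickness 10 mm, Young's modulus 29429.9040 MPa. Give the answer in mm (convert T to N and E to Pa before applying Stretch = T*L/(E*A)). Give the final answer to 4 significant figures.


A = 1.5800 * 0.01 = 0.01580 m^2
Stretch = 94.1430*1000 * 1981.5210 / (29429.9040e6 * 0.01580) * 1000
Stretch = 401.2 mm


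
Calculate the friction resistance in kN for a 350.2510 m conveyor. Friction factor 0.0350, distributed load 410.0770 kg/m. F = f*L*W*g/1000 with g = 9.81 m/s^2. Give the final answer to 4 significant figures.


F = 0.0350 * 350.2510 * 410.0770 * 9.81 / 1000
F = 49.32 kN


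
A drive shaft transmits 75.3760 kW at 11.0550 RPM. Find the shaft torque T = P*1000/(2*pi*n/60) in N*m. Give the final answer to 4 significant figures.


omega = 2*pi*11.0550/60 = 1.15768 rad/s
T = 75.3760*1000 / 1.15768
T = 65110 N*m


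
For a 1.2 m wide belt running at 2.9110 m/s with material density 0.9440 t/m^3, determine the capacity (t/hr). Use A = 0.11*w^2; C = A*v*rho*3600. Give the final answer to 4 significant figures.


A = 0.11 * 1.2^2 = 0.1584 m^2
C = 0.1584 * 2.9110 * 0.9440 * 3600
C = 1567 t/hr


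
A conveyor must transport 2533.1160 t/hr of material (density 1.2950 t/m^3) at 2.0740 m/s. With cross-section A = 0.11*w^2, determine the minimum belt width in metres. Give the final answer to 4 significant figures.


A_req = 2533.1160 / (2.0740 * 1.2950 * 3600) = 0.261984 m^2
w = sqrt(0.261984 / 0.11)
w = 1.543 m


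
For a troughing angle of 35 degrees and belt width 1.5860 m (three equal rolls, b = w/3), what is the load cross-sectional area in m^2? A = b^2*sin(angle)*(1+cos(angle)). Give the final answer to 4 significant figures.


b = 1.5860/3 = 0.528667 m
A = 0.528667^2 * sin(35 deg) * (1 + cos(35 deg))
A = 0.2916 m^2


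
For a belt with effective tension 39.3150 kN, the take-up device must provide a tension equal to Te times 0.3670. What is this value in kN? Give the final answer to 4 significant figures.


T_tu = 39.3150 * 0.3670
T_tu = 14.43 kN


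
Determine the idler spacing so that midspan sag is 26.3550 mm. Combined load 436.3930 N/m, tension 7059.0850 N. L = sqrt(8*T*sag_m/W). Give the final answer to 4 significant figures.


sag = 26.3550/1000 = 0.026355 m
L = sqrt(8 * 7059.0850 * 0.026355 / 436.3930)
L = 1.847 m


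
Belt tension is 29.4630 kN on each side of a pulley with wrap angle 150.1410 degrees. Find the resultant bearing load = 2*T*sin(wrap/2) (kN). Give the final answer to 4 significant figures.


F = 2 * 29.4630 * sin(150.1410/2 deg)
F = 56.94 kN


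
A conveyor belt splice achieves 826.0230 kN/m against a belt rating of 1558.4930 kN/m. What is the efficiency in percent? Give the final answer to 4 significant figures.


Eff = 826.0230 / 1558.4930 * 100
Eff = 53.00 %


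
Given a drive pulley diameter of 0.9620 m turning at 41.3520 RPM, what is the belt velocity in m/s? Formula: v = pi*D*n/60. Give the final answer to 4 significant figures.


v = pi * 0.9620 * 41.3520 / 60
v = 2.083 m/s


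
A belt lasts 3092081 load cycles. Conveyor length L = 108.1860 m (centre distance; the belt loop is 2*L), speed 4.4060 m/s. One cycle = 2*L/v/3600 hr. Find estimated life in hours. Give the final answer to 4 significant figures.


cycle_time = 2 * 108.1860 / 4.4060 / 3600 = 0.0136412 hr
life = 3092081 * 0.0136412 = 42180 hours


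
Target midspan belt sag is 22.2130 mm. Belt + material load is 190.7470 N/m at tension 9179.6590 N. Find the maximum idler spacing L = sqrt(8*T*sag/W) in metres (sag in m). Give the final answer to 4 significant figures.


sag = 22.2130/1000 = 0.022213 m
L = sqrt(8 * 9179.6590 * 0.022213 / 190.7470)
L = 2.924 m


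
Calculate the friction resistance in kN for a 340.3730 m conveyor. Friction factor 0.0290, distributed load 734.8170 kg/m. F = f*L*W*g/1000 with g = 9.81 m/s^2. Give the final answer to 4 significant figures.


F = 0.0290 * 340.3730 * 734.8170 * 9.81 / 1000
F = 71.15 kN


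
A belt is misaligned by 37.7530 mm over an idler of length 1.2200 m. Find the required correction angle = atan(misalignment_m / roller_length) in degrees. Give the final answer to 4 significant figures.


misalign_m = 37.7530 / 1000 = 0.037753 m
angle = atan(0.037753 / 1.2200)
angle = 1.772 deg


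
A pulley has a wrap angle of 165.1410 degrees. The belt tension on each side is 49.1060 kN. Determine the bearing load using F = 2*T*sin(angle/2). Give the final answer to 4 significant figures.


F = 2 * 49.1060 * sin(165.1410/2 deg)
F = 97.39 kN


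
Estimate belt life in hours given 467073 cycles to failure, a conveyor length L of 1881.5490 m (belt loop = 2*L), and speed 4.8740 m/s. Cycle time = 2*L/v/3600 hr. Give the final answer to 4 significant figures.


cycle_time = 2 * 1881.5490 / 4.8740 / 3600 = 0.214466 hr
life = 467073 * 0.214466 = 100200 hours


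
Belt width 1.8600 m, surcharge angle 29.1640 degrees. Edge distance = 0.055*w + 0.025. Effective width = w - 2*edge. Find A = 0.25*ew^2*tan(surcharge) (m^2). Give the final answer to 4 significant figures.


edge = 0.055*1.8600 + 0.025 = 0.1273 m
ew = 1.8600 - 2*0.1273 = 1.6054 m
A = 0.25 * 1.6054^2 * tan(29.1640 deg)
A = 0.3596 m^2


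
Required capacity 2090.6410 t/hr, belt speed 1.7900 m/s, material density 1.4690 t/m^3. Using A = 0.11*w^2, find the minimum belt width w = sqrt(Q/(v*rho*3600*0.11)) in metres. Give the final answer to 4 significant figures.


A_req = 2090.6410 / (1.7900 * 1.4690 * 3600) = 0.220852 m^2
w = sqrt(0.220852 / 0.11)
w = 1.417 m


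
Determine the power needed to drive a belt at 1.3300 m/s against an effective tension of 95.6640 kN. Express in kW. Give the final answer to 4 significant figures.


P = Te * v = 95.6640 * 1.3300
P = 127.2 kW


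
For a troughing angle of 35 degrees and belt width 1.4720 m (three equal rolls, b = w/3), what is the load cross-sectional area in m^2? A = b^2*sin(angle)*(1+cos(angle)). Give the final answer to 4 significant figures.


b = 1.4720/3 = 0.490667 m
A = 0.490667^2 * sin(35 deg) * (1 + cos(35 deg))
A = 0.2512 m^2


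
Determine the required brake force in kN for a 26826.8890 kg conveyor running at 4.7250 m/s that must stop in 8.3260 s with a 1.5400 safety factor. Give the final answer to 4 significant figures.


F = 26826.8890 * 4.7250 / 8.3260 * 1.5400 / 1000
F = 23.45 kN


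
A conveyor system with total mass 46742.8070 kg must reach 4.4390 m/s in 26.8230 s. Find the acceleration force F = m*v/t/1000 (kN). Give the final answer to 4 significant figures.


F = 46742.8070 * 4.4390 / 26.8230 / 1000
F = 7.736 kN


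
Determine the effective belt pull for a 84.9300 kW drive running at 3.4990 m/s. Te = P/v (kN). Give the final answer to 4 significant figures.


Te = P / v = 84.9300 / 3.4990
Te = 24.27 kN


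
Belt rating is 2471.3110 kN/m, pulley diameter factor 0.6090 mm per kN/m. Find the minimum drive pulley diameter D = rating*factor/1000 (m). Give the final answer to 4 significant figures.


D = 2471.3110 * 0.6090 / 1000
D = 1.505 m


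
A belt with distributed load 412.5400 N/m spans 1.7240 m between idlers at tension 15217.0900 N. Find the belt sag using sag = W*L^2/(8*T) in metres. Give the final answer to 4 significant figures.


sag = 412.5400 * 1.7240^2 / (8 * 15217.0900)
sag = 0.01007 m


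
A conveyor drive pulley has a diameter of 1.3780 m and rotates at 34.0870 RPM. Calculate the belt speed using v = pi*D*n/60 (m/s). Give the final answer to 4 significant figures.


v = pi * 1.3780 * 34.0870 / 60
v = 2.459 m/s


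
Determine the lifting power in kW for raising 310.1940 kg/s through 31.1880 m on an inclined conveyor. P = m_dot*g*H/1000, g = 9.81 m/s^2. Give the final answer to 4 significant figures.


P = 310.1940 * 9.81 * 31.1880 / 1000
P = 94.91 kW


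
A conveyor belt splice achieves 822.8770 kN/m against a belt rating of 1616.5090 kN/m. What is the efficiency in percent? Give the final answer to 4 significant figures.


Eff = 822.8770 / 1616.5090 * 100
Eff = 50.90 %


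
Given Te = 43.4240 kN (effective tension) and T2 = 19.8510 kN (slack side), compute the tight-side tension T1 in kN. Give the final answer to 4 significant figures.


T1 = Te + T2 = 43.4240 + 19.8510
T1 = 63.27 kN


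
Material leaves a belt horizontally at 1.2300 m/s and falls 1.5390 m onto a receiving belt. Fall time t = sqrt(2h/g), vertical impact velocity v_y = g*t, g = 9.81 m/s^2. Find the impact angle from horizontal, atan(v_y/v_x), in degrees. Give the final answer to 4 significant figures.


t = sqrt(2*1.5390/9.81) = 0.560144 s
v_y = 9.81 * 0.560144 = 5.49501 m/s
angle = atan(5.49501 / 1.2300) = 77.38 deg


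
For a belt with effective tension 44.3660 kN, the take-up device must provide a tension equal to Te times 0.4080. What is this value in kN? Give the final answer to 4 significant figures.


T_tu = 44.3660 * 0.4080
T_tu = 18.10 kN


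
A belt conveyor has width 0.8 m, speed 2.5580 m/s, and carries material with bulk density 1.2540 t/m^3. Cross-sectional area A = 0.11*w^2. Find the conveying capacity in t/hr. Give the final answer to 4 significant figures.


A = 0.11 * 0.8^2 = 0.0704 m^2
C = 0.0704 * 2.5580 * 1.2540 * 3600
C = 813.0 t/hr


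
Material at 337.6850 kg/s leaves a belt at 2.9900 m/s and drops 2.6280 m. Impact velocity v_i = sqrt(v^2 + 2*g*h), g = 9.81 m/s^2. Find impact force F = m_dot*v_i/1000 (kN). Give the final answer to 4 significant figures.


v_i = sqrt(2.9900^2 + 2*9.81*2.6280) = 7.77827 m/s
F = 337.6850 * 7.77827 / 1000
F = 2.627 kN


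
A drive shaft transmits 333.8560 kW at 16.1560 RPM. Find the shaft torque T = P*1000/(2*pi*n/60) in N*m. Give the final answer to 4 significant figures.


omega = 2*pi*16.1560/60 = 1.69185 rad/s
T = 333.8560*1000 / 1.69185
T = 197300 N*m


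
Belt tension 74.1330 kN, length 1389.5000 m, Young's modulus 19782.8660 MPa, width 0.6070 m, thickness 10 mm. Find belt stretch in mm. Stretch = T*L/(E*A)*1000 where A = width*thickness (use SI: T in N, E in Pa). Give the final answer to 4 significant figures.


A = 0.6070 * 0.01 = 0.00607 m^2
Stretch = 74.1330*1000 * 1389.5000 / (19782.8660e6 * 0.00607) * 1000
Stretch = 857.8 mm


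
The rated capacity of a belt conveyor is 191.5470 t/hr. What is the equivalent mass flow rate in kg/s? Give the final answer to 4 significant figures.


m_dot = 191.5470 * 1000 / 3600
m_dot = 53.21 kg/s


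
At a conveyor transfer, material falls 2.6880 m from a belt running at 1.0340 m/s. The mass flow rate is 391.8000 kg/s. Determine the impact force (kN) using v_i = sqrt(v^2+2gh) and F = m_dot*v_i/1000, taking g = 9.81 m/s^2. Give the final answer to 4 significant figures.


v_i = sqrt(1.0340^2 + 2*9.81*2.6880) = 7.33537 m/s
F = 391.8000 * 7.33537 / 1000
F = 2.874 kN


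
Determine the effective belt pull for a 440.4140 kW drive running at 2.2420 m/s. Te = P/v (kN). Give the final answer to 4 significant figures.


Te = P / v = 440.4140 / 2.2420
Te = 196.4 kN


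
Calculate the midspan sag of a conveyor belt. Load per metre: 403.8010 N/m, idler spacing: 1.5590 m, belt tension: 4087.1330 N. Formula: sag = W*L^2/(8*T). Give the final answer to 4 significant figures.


sag = 403.8010 * 1.5590^2 / (8 * 4087.1330)
sag = 0.03002 m


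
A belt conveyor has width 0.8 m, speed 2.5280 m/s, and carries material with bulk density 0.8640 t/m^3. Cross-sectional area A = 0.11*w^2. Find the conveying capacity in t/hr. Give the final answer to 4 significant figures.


A = 0.11 * 0.8^2 = 0.0704 m^2
C = 0.0704 * 2.5280 * 0.8640 * 3600
C = 553.6 t/hr


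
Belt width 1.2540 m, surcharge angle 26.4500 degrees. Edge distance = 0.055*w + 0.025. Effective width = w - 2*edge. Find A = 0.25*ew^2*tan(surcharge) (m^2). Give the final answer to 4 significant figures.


edge = 0.055*1.2540 + 0.025 = 0.09397 m
ew = 1.2540 - 2*0.09397 = 1.06606 m
A = 0.25 * 1.06606^2 * tan(26.4500 deg)
A = 0.1413 m^2


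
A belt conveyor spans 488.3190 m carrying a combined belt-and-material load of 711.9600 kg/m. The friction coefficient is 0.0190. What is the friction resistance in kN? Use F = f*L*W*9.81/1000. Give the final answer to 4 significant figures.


F = 0.0190 * 488.3190 * 711.9600 * 9.81 / 1000
F = 64.80 kN


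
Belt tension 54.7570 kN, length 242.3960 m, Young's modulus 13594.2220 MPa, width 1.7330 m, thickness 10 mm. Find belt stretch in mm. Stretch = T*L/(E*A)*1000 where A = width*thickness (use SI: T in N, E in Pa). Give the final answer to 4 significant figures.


A = 1.7330 * 0.01 = 0.01733 m^2
Stretch = 54.7570*1000 * 242.3960 / (13594.2220e6 * 0.01733) * 1000
Stretch = 56.34 mm


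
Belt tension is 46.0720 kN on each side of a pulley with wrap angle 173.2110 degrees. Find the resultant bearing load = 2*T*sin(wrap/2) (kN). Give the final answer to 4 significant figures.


F = 2 * 46.0720 * sin(173.2110/2 deg)
F = 91.98 kN


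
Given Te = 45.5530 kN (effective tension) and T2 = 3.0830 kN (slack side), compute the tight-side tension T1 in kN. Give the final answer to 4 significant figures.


T1 = Te + T2 = 45.5530 + 3.0830
T1 = 48.64 kN


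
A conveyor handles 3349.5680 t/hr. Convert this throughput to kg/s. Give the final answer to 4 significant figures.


m_dot = 3349.5680 * 1000 / 3600
m_dot = 930.4 kg/s


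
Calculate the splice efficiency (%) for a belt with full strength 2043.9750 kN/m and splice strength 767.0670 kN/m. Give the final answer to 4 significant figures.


Eff = 767.0670 / 2043.9750 * 100
Eff = 37.53 %


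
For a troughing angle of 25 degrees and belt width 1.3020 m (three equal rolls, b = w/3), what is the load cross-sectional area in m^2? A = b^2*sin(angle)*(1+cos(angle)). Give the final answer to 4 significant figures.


b = 1.3020/3 = 0.434 m
A = 0.434^2 * sin(25 deg) * (1 + cos(25 deg))
A = 0.1517 m^2


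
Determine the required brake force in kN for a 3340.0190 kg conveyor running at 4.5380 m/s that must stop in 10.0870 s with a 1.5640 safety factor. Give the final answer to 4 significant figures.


F = 3340.0190 * 4.5380 / 10.0870 * 1.5640 / 1000
F = 2.350 kN


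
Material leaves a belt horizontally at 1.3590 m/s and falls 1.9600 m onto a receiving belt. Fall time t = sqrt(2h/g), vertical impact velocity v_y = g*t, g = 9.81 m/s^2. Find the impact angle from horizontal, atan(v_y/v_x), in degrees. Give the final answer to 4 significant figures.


t = sqrt(2*1.9600/9.81) = 0.632133 s
v_y = 9.81 * 0.632133 = 6.20122 m/s
angle = atan(6.20122 / 1.3590) = 77.64 deg


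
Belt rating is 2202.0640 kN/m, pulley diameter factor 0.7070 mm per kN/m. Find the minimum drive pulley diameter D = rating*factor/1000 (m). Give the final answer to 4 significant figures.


D = 2202.0640 * 0.7070 / 1000
D = 1.557 m


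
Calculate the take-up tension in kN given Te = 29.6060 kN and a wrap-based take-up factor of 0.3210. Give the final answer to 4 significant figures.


T_tu = 29.6060 * 0.3210
T_tu = 9.504 kN


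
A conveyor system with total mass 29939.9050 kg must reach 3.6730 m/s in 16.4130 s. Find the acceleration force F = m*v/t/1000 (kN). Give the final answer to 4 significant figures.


F = 29939.9050 * 3.6730 / 16.4130 / 1000
F = 6.700 kN


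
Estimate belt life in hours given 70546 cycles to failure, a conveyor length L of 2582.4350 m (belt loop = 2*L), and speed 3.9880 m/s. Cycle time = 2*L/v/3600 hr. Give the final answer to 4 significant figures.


cycle_time = 2 * 2582.4350 / 3.9880 / 3600 = 0.359751 hr
life = 70546 * 0.359751 = 25380 hours


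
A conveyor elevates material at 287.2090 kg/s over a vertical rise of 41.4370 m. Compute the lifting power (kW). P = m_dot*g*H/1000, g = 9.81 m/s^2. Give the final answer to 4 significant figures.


P = 287.2090 * 9.81 * 41.4370 / 1000
P = 116.7 kW


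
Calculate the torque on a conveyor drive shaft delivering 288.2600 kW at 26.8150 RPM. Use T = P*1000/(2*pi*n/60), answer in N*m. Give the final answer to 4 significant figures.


omega = 2*pi*26.8150/60 = 2.80806 rad/s
T = 288.2600*1000 / 2.80806
T = 102700 N*m


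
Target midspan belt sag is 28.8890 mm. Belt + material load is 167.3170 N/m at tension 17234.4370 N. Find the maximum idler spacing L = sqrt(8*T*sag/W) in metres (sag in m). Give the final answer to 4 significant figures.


sag = 28.8890/1000 = 0.028889 m
L = sqrt(8 * 17234.4370 * 0.028889 / 167.3170)
L = 4.879 m


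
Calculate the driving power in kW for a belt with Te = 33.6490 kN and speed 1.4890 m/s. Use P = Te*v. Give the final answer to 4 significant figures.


P = Te * v = 33.6490 * 1.4890
P = 50.10 kW


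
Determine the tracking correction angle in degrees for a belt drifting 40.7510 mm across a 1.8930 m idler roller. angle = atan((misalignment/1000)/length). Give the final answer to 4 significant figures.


misalign_m = 40.7510 / 1000 = 0.040751 m
angle = atan(0.040751 / 1.8930)
angle = 1.233 deg


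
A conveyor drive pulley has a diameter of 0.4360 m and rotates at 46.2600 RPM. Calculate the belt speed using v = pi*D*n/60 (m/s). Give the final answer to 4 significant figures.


v = pi * 0.4360 * 46.2600 / 60
v = 1.056 m/s


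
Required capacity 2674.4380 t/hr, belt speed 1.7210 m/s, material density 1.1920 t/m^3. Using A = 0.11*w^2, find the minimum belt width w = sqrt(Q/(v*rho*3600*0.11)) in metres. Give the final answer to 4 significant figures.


A_req = 2674.4380 / (1.7210 * 1.1920 * 3600) = 0.362137 m^2
w = sqrt(0.362137 / 0.11)
w = 1.814 m


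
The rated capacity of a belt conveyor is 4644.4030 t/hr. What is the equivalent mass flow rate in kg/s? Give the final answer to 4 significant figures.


m_dot = 4644.4030 * 1000 / 3600
m_dot = 1290 kg/s


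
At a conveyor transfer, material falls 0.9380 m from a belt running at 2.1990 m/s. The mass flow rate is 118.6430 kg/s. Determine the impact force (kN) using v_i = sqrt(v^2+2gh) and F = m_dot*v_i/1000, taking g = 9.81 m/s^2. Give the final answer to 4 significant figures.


v_i = sqrt(2.1990^2 + 2*9.81*0.9380) = 4.8207 m/s
F = 118.6430 * 4.8207 / 1000
F = 0.5719 kN


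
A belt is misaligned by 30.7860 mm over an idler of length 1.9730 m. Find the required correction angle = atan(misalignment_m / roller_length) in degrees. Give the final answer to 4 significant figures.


misalign_m = 30.7860 / 1000 = 0.030786 m
angle = atan(0.030786 / 1.9730)
angle = 0.8940 deg


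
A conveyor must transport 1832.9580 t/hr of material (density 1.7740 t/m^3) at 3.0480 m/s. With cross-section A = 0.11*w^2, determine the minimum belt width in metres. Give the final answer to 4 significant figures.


A_req = 1832.9580 / (3.0480 * 1.7740 * 3600) = 0.0941632 m^2
w = sqrt(0.0941632 / 0.11)
w = 0.9252 m


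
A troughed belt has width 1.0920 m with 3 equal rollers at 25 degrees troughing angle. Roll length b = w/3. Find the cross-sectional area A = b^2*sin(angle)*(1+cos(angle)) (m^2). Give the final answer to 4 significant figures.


b = 1.0920/3 = 0.364 m
A = 0.364^2 * sin(25 deg) * (1 + cos(25 deg))
A = 0.1067 m^2


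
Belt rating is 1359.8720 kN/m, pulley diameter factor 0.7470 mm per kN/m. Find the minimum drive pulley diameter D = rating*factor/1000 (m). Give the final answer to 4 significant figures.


D = 1359.8720 * 0.7470 / 1000
D = 1.016 m


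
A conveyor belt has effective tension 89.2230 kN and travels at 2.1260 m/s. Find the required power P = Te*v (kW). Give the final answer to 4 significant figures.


P = Te * v = 89.2230 * 2.1260
P = 189.7 kW


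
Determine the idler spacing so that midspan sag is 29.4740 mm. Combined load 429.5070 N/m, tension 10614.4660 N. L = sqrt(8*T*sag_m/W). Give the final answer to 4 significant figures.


sag = 29.4740/1000 = 0.029474 m
L = sqrt(8 * 10614.4660 * 0.029474 / 429.5070)
L = 2.414 m


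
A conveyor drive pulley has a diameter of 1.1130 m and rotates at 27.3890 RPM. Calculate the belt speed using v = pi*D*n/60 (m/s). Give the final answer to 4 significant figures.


v = pi * 1.1130 * 27.3890 / 60
v = 1.596 m/s


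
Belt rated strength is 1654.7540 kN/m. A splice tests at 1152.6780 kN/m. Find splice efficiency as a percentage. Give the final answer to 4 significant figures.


Eff = 1152.6780 / 1654.7540 * 100
Eff = 69.66 %


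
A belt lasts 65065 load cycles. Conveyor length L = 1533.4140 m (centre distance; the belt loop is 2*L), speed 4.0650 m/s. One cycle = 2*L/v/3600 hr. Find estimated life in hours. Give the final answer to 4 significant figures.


cycle_time = 2 * 1533.4140 / 4.0650 / 3600 = 0.209569 hr
life = 65065 * 0.209569 = 13640 hours


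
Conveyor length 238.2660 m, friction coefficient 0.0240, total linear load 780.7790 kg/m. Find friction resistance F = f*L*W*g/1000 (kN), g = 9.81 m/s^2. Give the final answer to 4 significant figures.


F = 0.0240 * 238.2660 * 780.7790 * 9.81 / 1000
F = 43.80 kN


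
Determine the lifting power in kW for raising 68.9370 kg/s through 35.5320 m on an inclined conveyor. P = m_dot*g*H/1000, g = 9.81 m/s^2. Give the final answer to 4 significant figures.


P = 68.9370 * 9.81 * 35.5320 / 1000
P = 24.03 kW


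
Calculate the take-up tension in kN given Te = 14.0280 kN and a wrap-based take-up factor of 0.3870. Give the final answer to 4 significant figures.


T_tu = 14.0280 * 0.3870
T_tu = 5.429 kN


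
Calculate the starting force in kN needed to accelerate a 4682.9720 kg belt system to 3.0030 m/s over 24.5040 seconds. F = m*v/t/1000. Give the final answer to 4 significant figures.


F = 4682.9720 * 3.0030 / 24.5040 / 1000
F = 0.5739 kN


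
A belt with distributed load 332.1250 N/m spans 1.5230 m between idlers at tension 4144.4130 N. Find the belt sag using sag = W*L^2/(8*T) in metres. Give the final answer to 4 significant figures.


sag = 332.1250 * 1.5230^2 / (8 * 4144.4130)
sag = 0.02324 m


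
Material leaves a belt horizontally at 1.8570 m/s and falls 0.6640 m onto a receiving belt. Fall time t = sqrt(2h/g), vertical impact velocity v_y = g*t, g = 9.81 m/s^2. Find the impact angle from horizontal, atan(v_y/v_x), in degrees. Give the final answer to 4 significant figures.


t = sqrt(2*0.6640/9.81) = 0.367929 s
v_y = 9.81 * 0.367929 = 3.60938 m/s
angle = atan(3.60938 / 1.8570) = 62.77 deg


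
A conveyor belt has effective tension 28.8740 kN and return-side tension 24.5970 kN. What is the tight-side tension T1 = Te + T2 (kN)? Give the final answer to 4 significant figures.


T1 = Te + T2 = 28.8740 + 24.5970
T1 = 53.47 kN


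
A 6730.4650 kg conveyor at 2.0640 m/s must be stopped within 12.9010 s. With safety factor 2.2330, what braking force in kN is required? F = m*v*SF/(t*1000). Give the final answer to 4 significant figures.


F = 6730.4650 * 2.0640 / 12.9010 * 2.2330 / 1000
F = 2.404 kN


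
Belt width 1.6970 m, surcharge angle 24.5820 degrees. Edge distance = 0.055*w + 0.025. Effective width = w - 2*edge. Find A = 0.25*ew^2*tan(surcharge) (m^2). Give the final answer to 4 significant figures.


edge = 0.055*1.6970 + 0.025 = 0.118335 m
ew = 1.6970 - 2*0.118335 = 1.46033 m
A = 0.25 * 1.46033^2 * tan(24.5820 deg)
A = 0.2439 m^2


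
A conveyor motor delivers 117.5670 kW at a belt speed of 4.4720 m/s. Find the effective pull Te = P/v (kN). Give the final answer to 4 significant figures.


Te = P / v = 117.5670 / 4.4720
Te = 26.29 kN


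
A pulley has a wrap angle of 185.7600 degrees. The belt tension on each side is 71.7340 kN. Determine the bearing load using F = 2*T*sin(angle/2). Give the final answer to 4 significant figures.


F = 2 * 71.7340 * sin(185.7600/2 deg)
F = 143.3 kN


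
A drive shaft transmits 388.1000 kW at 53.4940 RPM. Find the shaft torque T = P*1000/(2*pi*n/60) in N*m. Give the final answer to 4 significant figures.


omega = 2*pi*53.4940/60 = 5.60188 rad/s
T = 388.1000*1000 / 5.60188
T = 69280 N*m


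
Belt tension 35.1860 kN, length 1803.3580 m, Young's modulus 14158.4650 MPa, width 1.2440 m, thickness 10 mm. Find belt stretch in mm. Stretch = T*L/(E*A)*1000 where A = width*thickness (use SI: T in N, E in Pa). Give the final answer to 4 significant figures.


A = 1.2440 * 0.01 = 0.01244 m^2
Stretch = 35.1860*1000 * 1803.3580 / (14158.4650e6 * 0.01244) * 1000
Stretch = 360.3 mm


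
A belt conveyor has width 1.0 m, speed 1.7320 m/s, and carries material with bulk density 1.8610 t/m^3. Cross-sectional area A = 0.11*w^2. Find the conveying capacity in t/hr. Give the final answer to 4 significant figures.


A = 0.11 * 1.0^2 = 0.11 m^2
C = 0.11 * 1.7320 * 1.8610 * 3600
C = 1276 t/hr


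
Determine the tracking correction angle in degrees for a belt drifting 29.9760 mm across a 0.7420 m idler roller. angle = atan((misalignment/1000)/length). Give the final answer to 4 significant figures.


misalign_m = 29.9760 / 1000 = 0.029976 m
angle = atan(0.029976 / 0.7420)
angle = 2.313 deg
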